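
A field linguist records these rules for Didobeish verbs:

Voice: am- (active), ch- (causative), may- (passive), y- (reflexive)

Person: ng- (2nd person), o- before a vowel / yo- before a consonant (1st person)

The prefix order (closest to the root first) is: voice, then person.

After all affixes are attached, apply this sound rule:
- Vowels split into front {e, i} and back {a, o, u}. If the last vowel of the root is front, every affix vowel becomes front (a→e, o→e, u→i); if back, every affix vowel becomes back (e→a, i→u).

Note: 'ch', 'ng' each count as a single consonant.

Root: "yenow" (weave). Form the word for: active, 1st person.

Attach voice active am- → amyenow.
Attach person 1st person o- (before vowel 'a') → oamyenow.
Vowel harmony: no change.

oamyenow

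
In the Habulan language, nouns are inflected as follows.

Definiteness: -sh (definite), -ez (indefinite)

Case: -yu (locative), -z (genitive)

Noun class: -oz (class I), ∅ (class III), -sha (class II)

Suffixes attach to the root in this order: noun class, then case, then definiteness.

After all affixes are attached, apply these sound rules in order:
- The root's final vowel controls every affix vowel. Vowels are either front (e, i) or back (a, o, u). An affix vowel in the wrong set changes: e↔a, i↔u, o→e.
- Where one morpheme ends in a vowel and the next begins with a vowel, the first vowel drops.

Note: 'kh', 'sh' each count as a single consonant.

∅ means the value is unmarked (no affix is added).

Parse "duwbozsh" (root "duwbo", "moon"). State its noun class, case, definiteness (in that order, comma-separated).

Segment: duwbo-z-sh.
noun class: ∅ → class III.
case: -z → genitive.
definiteness: -sh → definite.

class III, genitive, definite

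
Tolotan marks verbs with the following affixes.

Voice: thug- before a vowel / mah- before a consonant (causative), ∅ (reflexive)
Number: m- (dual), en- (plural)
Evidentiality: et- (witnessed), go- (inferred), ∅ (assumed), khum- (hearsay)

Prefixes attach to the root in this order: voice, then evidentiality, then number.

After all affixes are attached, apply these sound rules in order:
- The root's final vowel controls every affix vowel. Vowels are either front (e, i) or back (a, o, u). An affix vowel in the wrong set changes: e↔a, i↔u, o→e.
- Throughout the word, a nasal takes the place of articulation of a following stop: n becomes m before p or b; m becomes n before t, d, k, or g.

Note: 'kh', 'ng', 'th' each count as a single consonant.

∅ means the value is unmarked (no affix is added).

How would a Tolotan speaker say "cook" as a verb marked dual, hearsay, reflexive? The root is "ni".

voice = reflexive: zero marking, form stays ni.
Attach evidentiality hearsay khum- → khumni.
Attach number dual m- → mkhumni.
Apply vowel harmony: mkhumni → mkhimni.
Nasal assimilation: no change.

mkhimni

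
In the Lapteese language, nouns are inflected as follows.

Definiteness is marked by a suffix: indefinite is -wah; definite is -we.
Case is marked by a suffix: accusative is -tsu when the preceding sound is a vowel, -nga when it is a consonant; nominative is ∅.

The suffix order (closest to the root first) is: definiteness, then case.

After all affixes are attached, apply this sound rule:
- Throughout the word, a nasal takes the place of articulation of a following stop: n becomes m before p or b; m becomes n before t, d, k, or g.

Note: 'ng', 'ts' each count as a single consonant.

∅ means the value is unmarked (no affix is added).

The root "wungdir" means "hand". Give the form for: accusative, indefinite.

Attach definiteness indefinite -wah → wungdirwah.
Attach case accusative -nga (after consonant 'h') → wungdirwahnga.
Nasal assimilation: no change.

wungdirwahnga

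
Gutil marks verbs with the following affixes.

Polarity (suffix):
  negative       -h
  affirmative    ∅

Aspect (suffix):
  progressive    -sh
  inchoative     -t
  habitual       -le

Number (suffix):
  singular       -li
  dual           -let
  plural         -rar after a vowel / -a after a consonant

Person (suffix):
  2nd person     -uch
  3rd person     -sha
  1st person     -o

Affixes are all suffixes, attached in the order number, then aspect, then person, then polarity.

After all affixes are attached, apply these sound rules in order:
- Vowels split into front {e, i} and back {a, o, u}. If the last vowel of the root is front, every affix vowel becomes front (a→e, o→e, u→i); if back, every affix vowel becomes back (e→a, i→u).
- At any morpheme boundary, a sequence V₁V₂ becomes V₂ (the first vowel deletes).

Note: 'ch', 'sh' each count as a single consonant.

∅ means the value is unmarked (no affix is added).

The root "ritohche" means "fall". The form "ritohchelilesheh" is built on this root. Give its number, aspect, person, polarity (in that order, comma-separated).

singular, habitual, 3rd person, negative

Segment: ritohche-li-le-sha-h.
number: -li → singular.
aspect: -le → habitual.
person: -sha → 3rd person.
polarity: -h → negative.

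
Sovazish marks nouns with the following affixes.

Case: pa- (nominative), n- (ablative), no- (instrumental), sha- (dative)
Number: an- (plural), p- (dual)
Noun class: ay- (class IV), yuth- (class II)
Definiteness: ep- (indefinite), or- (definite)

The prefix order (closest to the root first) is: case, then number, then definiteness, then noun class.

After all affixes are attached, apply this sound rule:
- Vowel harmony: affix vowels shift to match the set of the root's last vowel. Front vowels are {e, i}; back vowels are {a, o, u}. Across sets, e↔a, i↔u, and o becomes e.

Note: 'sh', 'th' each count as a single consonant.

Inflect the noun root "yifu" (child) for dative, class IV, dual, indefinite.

Attach case dative sha- → shayifu.
Attach number dual p- → pshayifu.
Attach definiteness indefinite ep- → eppshayifu.
Attach noun class class IV ay- → ayeppshayifu.
Apply vowel harmony: ayeppshayifu → ayappshayifu.

ayappshayifu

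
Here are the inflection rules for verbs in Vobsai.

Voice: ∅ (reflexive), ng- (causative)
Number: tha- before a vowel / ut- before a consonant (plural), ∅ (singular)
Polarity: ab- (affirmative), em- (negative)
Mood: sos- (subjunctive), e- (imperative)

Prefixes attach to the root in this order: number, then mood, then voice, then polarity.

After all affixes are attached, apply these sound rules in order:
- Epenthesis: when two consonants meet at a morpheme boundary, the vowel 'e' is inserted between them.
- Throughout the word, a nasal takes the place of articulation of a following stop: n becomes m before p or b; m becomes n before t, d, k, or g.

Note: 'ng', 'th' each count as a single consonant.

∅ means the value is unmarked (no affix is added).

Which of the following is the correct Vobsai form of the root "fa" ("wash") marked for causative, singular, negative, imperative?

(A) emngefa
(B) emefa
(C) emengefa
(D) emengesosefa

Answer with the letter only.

number = singular: zero marking, form stays fa.
Attach mood imperative e- → efa.
Attach voice causative ng- → ngefa.
Attach polarity negative em- → emngefa.
Apply epenthesis: emngefa → emengefa.
Nasal assimilation: no change.
So the correct form is emengefa, option (C).
(B) emefa is wrong: it uses reflexive instead of causative for voice.
(D) emengesosefa is wrong: it uses subjunctive instead of imperative for mood.
(A) emngefa is wrong: it fails to apply the sound rule(s).

C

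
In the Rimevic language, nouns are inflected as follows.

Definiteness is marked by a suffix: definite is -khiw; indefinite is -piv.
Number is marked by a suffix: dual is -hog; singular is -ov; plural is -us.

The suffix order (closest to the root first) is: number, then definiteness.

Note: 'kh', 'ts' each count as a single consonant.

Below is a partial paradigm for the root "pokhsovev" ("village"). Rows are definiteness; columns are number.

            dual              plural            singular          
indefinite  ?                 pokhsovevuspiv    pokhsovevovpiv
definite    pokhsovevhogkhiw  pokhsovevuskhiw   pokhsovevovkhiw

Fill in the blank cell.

Attach number dual -hog → pokhsovevhog.
Attach definiteness indefinite -piv → pokhsovevhogpiv.

pokhsovevhogpiv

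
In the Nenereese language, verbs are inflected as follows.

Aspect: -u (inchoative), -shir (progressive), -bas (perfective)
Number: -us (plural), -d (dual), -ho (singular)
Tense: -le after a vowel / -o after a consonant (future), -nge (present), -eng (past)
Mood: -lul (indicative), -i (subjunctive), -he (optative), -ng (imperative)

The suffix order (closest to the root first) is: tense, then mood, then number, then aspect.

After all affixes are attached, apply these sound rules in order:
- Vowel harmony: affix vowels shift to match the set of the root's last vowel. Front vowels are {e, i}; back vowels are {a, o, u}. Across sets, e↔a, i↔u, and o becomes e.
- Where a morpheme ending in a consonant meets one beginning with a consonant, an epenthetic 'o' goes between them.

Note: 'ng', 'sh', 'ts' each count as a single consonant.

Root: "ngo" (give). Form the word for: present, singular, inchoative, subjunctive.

ngongauhou

Attach tense present -nge → ngonge.
Attach mood subjunctive -i → ngongei.
Attach number singular -ho → ngongeiho.
Attach aspect inchoative -u → ngongeihou.
Apply vowel harmony: ngongeihou → ngongauhou.
Epenthesis: no change.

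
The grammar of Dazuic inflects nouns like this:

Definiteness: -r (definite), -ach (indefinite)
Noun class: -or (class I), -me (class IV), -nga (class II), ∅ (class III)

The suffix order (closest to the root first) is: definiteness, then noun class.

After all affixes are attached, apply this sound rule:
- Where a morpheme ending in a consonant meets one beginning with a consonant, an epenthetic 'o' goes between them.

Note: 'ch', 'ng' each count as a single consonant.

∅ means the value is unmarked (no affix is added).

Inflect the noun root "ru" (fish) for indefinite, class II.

ruachonga

Attach definiteness indefinite -ach → ruach.
Attach noun class class II -nga → ruachnga.
Apply epenthesis: ruachnga → ruachonga.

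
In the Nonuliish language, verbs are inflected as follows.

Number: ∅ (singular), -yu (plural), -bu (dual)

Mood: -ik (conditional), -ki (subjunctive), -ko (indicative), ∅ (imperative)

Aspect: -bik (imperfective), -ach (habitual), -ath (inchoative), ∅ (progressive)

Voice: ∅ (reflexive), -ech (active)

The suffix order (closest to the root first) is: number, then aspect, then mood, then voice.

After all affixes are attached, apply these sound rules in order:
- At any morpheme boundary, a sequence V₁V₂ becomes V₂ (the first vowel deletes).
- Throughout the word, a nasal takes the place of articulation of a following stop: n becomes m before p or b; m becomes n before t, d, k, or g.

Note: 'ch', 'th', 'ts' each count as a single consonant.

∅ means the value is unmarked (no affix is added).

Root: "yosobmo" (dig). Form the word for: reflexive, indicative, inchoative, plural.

Attach number plural -yu → yosobmoyu.
Attach aspect inchoative -ath → yosobmoyuath.
Attach mood indicative -ko → yosobmoyuathko.
voice = reflexive: zero marking, form stays yosobmoyuathko.
Apply vowel deletion: yosobmoyuathko → yosobmoyathko.
Nasal assimilation: no change.

yosobmoyathko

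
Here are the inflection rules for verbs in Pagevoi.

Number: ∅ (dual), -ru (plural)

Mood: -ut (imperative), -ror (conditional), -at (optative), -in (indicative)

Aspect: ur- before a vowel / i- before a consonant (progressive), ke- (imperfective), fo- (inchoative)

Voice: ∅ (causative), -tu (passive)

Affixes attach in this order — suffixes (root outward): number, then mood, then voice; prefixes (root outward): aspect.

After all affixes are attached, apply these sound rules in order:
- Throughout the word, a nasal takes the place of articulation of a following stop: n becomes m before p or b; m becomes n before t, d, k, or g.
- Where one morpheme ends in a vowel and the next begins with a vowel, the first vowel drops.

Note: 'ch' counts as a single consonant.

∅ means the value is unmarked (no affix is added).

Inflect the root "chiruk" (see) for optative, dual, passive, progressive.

Attach aspect progressive i- (before consonant 'ch') → ichiruk.
number = dual: zero marking, form stays ichiruk.
Attach mood optative -at → ichirukat.
Attach voice passive -tu → ichirukattu.
Nasal assimilation: no change.
Vowel deletion: no change.

ichirukattu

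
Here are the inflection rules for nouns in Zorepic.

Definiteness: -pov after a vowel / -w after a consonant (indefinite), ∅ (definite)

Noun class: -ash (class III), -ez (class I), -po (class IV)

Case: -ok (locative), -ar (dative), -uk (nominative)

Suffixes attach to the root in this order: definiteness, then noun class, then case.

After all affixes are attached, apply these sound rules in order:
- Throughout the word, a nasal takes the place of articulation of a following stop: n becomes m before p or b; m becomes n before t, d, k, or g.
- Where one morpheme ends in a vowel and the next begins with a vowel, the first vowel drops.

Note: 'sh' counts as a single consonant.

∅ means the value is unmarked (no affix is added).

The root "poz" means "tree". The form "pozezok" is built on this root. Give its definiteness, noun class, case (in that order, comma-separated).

definite, class I, locative

Segment: poz-ez-ok.
definiteness: ∅ → definite.
noun class: -ez → class I.
case: -ok → locative.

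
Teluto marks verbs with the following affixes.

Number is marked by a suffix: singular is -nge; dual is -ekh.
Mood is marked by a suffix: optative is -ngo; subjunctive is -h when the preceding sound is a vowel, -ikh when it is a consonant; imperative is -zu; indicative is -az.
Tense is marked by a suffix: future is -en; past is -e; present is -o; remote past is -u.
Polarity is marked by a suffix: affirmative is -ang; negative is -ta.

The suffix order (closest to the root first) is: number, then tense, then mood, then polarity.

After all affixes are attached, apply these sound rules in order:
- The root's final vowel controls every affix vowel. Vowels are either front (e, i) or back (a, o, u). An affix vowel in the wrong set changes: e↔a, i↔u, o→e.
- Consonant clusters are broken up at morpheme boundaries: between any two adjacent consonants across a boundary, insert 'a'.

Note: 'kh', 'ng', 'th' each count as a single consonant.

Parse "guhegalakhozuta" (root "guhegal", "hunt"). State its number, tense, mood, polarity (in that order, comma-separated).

Segment: guhegal-ekh-o-zu-ta.
number: -ekh → dual.
tense: -o → present.
mood: -zu → imperative.
polarity: -ta → negative.

dual, present, imperative, negative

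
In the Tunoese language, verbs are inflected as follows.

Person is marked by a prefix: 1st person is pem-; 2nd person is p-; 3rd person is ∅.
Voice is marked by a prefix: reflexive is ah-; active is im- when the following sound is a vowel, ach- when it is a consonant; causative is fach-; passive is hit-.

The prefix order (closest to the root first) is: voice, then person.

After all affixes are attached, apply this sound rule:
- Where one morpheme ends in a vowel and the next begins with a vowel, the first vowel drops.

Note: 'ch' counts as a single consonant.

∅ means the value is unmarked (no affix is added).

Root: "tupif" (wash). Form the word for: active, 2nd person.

Attach voice active ach- (before consonant 't') → achtupif.
Attach person 2nd person p- → pachtupif.
Vowel deletion: no change.

pachtupif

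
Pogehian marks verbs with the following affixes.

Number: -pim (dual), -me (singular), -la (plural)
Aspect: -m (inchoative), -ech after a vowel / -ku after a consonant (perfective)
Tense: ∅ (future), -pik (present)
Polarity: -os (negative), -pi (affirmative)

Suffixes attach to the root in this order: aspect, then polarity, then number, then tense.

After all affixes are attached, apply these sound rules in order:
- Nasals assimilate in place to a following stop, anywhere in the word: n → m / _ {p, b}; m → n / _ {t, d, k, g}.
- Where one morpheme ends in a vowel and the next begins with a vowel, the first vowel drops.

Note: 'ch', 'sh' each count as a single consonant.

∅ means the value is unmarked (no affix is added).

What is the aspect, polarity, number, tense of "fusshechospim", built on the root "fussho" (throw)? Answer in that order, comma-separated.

perfective, negative, dual, future

Segment: fussho-ech-os-pim.
aspect: -ech/ku → perfective.
polarity: -os → negative.
number: -pim → dual.
tense: ∅ → future.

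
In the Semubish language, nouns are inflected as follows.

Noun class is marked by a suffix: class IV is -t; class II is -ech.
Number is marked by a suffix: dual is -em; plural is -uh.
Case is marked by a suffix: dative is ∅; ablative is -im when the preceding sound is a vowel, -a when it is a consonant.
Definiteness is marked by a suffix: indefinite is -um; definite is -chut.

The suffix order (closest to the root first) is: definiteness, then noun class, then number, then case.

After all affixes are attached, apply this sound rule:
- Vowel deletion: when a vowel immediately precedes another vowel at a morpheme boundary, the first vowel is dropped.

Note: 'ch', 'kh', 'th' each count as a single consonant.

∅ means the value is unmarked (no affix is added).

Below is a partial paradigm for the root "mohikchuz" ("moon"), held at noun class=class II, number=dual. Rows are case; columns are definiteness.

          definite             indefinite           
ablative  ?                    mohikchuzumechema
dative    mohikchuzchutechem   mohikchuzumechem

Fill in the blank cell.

mohikchuzchutechema

Attach definiteness definite -chut → mohikchuzchut.
Attach noun class class II -ech → mohikchuzchutech.
Attach number dual -em → mohikchuzchutechem.
Attach case ablative -a (after consonant 'm') → mohikchuzchutechema.
Vowel deletion: no change.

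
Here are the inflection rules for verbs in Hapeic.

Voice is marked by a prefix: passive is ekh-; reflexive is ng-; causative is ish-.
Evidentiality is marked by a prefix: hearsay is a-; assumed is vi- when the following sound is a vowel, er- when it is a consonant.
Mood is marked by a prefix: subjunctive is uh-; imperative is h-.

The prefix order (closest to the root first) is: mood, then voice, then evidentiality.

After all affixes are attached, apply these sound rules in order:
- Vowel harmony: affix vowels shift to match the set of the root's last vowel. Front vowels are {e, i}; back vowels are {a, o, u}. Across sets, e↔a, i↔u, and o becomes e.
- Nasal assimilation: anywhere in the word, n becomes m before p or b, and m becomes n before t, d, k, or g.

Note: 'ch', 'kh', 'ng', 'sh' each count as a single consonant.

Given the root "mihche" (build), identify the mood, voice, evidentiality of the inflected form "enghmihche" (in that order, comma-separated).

imperative, reflexive, hearsay

Segment: a-ng-h-mihche.
mood: h- → imperative.
voice: ng- → reflexive.
evidentiality: a- → hearsay.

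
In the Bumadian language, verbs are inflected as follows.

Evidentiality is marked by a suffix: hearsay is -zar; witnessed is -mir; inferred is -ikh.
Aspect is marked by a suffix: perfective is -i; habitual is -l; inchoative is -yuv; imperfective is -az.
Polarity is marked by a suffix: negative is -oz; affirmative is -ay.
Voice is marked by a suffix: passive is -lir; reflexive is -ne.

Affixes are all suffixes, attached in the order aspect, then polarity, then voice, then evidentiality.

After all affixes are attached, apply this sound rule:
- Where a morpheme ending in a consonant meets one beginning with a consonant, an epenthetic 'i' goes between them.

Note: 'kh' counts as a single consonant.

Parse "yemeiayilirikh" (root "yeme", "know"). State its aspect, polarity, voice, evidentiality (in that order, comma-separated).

perfective, affirmative, passive, inferred

Segment: yeme-i-ay-lir-ikh.
aspect: -i → perfective.
polarity: -ay → affirmative.
voice: -lir → passive.
evidentiality: -ikh → inferred.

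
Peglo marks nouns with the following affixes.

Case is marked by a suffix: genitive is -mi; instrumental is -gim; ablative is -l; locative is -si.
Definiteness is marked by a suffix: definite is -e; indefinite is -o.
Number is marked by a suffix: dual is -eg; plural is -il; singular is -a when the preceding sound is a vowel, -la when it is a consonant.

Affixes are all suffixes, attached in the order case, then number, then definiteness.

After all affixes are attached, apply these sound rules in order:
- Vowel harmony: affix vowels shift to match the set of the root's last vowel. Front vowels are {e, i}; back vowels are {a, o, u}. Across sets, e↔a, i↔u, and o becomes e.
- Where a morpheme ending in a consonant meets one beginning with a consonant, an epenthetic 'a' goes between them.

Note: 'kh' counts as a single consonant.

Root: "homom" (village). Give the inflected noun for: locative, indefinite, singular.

homomasuao

Attach case locative -si → homomsi.
Attach number singular -a (after vowel 'i') → homomsia.
Attach definiteness indefinite -o → homomsiao.
Apply vowel harmony: homomsiao → homomsuao.
Apply epenthesis: homomsuao → homomasuao.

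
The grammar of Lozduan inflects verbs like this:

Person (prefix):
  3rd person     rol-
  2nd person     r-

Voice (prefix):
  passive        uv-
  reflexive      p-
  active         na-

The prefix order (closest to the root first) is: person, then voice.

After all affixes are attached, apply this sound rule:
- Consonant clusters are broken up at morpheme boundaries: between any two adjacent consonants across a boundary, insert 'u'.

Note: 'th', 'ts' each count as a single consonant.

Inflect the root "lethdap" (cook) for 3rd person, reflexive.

Attach person 3rd person rol- → rollethdap.
Attach voice reflexive p- → prollethdap.
Apply epenthesis: prollethdap → purolulethdap.

purolulethdap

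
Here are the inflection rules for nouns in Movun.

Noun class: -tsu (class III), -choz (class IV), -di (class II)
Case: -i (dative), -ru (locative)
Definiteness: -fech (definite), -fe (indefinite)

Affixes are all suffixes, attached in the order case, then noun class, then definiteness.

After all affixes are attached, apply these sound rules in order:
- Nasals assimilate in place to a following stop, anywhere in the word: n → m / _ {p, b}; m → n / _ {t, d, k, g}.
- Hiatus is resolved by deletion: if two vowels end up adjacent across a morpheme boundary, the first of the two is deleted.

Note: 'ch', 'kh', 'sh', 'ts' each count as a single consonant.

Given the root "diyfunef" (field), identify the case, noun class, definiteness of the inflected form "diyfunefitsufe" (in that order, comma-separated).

dative, class III, indefinite

Segment: diyfunef-i-tsu-fe.
case: -i → dative.
noun class: -tsu → class III.
definiteness: -fe → indefinite.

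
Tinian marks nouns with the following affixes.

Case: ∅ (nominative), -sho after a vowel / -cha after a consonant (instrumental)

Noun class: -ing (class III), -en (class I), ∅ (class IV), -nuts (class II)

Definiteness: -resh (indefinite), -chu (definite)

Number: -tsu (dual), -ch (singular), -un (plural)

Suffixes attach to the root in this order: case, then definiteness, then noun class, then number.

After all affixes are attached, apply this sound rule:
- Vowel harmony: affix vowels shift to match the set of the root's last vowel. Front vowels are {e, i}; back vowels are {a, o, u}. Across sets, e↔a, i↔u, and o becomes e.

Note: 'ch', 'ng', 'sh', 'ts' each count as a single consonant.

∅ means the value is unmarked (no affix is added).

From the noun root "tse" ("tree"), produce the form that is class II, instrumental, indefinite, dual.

Attach case instrumental -sho (after vowel 'e') → tsesho.
Attach definiteness indefinite -resh → tseshoresh.
Attach noun class class II -nuts → tseshoreshnuts.
Attach number dual -tsu → tseshoreshnutstsu.
Apply vowel harmony: tseshoreshnutstsu → tseshereshnitstsi.

tseshereshnitstsi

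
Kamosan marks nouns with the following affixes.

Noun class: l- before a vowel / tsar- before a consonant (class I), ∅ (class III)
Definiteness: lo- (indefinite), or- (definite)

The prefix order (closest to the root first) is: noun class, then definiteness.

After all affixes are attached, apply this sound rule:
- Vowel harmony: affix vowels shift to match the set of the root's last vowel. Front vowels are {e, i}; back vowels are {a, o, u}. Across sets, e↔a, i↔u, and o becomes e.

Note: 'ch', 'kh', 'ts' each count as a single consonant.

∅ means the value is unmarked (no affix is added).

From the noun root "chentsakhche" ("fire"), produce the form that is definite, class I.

Attach noun class class I tsar- (before consonant 'ch') → tsarchentsakhche.
Attach definiteness definite or- → ortsarchentsakhche.
Apply vowel harmony: ortsarchentsakhche → ertserchentsakhche.

ertserchentsakhche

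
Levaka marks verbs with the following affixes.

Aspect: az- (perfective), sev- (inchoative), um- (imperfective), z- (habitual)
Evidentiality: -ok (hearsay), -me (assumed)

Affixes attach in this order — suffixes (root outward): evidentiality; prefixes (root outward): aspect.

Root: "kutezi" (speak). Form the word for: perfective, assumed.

azkutezime

Attach aspect perfective az- → azkutezi.
Attach evidentiality assumed -me → azkutezime.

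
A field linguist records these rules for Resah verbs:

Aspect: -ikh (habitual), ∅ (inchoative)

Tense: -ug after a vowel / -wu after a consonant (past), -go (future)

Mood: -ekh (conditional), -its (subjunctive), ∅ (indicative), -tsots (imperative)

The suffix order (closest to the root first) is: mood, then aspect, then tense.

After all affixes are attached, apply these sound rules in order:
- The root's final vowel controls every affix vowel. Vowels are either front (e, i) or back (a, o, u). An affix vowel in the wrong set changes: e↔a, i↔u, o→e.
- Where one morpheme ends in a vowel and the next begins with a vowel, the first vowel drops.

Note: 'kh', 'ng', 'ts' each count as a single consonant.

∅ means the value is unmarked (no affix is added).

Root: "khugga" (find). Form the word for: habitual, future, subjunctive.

khuggutsukhgo

Attach mood subjunctive -its → khuggaits.
Attach aspect habitual -ikh → khuggaitsikh.
Attach tense future -go → khuggaitsikhgo.
Apply vowel harmony: khuggaitsikhgo → khuggautsukhgo.
Apply vowel deletion: khuggautsukhgo → khuggutsukhgo.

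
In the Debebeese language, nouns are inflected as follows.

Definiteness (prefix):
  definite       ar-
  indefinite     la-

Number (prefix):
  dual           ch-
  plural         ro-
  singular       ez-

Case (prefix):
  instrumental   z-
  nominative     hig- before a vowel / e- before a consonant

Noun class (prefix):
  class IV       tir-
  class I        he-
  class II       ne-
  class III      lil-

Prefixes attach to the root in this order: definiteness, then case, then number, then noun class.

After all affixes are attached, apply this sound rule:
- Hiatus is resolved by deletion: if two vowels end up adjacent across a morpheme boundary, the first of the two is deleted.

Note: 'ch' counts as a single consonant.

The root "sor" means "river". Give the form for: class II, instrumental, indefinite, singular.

nezzlasor

Attach definiteness indefinite la- → lasor.
Attach case instrumental z- → zlasor.
Attach number singular ez- → ezzlasor.
Attach noun class class II ne- → neezzlasor.
Apply vowel deletion: neezzlasor → nezzlasor.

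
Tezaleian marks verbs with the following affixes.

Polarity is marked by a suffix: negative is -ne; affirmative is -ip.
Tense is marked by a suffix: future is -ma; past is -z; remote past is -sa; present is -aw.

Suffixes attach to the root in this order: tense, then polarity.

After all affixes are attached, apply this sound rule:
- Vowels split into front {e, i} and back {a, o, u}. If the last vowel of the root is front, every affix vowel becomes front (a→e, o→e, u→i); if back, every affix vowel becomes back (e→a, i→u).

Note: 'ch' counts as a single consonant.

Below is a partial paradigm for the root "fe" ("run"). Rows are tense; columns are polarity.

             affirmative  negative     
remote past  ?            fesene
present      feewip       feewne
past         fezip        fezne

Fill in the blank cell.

Attach tense remote past -sa → fesa.
Attach polarity affirmative -ip → fesaip.
Apply vowel harmony: fesaip → feseip.

feseip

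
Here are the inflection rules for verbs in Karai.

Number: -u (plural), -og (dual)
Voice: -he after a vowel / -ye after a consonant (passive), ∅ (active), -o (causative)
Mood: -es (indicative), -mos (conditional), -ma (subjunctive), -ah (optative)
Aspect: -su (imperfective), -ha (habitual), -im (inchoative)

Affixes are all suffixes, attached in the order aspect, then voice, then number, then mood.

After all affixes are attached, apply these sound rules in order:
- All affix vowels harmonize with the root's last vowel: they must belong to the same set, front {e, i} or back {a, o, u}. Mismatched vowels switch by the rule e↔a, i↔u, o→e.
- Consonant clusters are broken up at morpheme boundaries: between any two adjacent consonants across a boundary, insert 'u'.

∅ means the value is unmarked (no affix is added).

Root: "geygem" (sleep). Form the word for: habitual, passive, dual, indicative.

Attach aspect habitual -ha → geygemha.
Attach voice passive -he (after vowel 'a') → geygemhahe.
Attach number dual -og → geygemhaheog.
Attach mood indicative -es → geygemhaheoges.
Apply vowel harmony: geygemhaheoges → geygemheheeges.
Apply epenthesis: geygemheheeges → geygemuheheeges.

geygemuheheeges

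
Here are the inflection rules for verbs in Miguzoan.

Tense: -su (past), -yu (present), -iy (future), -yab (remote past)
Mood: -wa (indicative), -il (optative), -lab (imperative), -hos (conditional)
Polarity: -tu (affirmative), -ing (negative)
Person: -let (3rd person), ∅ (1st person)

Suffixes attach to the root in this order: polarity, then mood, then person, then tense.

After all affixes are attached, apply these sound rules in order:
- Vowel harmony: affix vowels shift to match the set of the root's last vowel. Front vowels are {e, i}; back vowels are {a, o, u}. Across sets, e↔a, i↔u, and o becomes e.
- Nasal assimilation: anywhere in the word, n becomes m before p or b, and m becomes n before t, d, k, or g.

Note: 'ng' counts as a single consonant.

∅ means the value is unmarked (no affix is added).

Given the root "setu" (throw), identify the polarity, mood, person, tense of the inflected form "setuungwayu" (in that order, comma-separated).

negative, indicative, 1st person, present

Segment: setu-ing-wa-yu.
polarity: -ing → negative.
mood: -wa → indicative.
person: ∅ → 1st person.
tense: -yu → present.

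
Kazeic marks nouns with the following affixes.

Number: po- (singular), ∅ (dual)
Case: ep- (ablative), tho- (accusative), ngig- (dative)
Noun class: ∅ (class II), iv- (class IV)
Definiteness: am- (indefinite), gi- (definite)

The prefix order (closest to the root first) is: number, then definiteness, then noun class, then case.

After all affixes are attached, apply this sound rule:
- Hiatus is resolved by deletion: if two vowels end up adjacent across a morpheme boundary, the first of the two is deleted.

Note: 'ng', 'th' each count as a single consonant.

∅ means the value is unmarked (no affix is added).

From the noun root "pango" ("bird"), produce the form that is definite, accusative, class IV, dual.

thivgipango

number = dual: zero marking, form stays pango.
Attach definiteness definite gi- → gipango.
Attach noun class class IV iv- → ivgipango.
Attach case accusative tho- → thoivgipango.
Apply vowel deletion: thoivgipango → thivgipango.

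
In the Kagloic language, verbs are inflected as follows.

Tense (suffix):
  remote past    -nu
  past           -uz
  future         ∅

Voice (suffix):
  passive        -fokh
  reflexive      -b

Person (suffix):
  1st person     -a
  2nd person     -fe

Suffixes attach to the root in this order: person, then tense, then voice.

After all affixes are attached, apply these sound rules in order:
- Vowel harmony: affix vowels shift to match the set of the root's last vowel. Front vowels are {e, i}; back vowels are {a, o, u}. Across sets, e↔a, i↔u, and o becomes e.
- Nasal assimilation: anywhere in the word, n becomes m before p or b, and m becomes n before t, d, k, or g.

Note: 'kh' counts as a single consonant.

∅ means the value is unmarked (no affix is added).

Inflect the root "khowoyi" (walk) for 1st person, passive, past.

Attach person 1st person -a → khowoyia.
Attach tense past -uz → khowoyiauz.
Attach voice passive -fokh → khowoyiauzfokh.
Apply vowel harmony: khowoyiauzfokh → khowoyieizfekh.
Nasal assimilation: no change.

khowoyieizfekh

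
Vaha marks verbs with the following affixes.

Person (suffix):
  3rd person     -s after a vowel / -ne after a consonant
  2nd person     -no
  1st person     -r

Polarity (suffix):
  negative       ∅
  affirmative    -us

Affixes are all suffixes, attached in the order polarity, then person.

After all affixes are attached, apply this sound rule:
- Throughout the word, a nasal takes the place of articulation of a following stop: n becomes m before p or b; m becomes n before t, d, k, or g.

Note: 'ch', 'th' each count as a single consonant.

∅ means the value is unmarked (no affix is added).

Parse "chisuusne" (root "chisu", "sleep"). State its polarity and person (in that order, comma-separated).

Segment: chisu-us-ne.
polarity: -us → affirmative.
person: -s/ne → 3rd person.

affirmative, 3rd person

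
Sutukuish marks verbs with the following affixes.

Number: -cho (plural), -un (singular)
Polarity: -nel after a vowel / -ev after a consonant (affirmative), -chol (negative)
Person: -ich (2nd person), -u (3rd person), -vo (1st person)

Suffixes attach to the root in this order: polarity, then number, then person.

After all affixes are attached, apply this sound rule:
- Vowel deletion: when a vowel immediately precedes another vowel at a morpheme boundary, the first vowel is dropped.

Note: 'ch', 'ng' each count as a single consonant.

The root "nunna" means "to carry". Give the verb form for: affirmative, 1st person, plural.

Attach polarity affirmative -nel (after vowel 'a') → nunnanel.
Attach number plural -cho → nunnanelcho.
Attach person 1st person -vo → nunnanelchovo.
Vowel deletion: no change.

nunnanelchovo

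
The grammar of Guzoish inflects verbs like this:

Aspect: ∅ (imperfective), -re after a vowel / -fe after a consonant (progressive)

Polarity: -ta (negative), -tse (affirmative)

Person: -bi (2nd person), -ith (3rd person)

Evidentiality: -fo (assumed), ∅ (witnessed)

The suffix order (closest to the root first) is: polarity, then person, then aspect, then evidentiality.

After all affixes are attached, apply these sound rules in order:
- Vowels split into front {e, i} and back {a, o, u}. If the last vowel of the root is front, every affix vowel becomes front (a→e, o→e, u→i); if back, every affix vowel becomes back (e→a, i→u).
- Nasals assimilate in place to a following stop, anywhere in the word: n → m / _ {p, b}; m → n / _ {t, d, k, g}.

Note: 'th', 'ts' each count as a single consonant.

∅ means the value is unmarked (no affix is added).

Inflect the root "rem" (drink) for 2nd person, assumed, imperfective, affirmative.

Attach polarity affirmative -tse → remtse.
Attach person 2nd person -bi → remtsebi.
aspect = imperfective: zero marking, form stays remtsebi.
Attach evidentiality assumed -fo → remtsebifo.
Apply vowel harmony: remtsebifo → remtsebife.
Nasal assimilation: no change.

remtsebife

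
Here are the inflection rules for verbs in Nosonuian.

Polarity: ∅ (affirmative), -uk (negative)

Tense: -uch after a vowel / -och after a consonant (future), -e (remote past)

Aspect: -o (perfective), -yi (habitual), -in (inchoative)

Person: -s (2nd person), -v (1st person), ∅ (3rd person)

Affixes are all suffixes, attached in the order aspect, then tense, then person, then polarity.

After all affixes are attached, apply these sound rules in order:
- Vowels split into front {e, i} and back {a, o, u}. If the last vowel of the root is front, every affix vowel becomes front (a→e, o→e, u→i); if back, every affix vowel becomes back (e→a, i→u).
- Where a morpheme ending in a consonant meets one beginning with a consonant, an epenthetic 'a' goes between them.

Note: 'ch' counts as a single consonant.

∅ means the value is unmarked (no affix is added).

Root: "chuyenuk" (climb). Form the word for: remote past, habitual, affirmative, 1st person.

chuyenukayuav

Attach aspect habitual -yi → chuyenukyi.
Attach tense remote past -e → chuyenukyie.
Attach person 1st person -v → chuyenukyiev.
polarity = affirmative: zero marking, form stays chuyenukyiev.
Apply vowel harmony: chuyenukyiev → chuyenukyuav.
Apply epenthesis: chuyenukyuav → chuyenukayuav.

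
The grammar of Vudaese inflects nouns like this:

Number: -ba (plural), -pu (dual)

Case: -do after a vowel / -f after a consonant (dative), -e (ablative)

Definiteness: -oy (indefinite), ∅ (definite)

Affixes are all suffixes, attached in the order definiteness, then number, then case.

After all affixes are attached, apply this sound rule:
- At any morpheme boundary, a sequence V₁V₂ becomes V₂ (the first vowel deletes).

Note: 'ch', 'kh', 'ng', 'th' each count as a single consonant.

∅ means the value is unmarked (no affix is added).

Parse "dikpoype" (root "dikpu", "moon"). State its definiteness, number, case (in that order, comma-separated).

indefinite, dual, ablative

Segment: dikpu-oy-pu-e.
definiteness: -oy → indefinite.
number: -pu → dual.
case: -e → ablative.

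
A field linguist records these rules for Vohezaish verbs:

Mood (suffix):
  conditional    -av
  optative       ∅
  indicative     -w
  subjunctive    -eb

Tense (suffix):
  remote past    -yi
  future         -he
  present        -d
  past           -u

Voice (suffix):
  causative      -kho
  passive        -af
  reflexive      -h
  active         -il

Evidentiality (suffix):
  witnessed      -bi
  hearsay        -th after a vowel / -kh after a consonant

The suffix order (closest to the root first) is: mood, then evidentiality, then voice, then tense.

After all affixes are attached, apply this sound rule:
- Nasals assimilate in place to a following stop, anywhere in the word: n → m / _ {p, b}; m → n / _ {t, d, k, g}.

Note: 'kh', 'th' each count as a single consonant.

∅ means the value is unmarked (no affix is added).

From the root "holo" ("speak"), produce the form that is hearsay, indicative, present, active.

Attach mood indicative -w → holow.
Attach evidentiality hearsay -kh (after consonant 'w') → holowkh.
Attach voice active -il → holowkhil.
Attach tense present -d → holowkhild.
Nasal assimilation: no change.

holowkhild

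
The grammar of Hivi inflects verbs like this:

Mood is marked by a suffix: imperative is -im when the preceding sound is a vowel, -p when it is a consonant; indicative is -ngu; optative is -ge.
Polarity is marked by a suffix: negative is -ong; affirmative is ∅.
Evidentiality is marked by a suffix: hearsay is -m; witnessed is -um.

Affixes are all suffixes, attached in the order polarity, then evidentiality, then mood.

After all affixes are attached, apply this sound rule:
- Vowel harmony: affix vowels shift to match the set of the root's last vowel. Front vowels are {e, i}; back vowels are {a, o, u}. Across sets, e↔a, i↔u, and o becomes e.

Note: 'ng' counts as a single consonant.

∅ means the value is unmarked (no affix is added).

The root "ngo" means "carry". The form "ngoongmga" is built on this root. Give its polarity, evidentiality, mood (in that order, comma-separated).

Segment: ngo-ong-m-ge.
polarity: -ong → negative.
evidentiality: -m → hearsay.
mood: -ge → optative.

negative, hearsay, optative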